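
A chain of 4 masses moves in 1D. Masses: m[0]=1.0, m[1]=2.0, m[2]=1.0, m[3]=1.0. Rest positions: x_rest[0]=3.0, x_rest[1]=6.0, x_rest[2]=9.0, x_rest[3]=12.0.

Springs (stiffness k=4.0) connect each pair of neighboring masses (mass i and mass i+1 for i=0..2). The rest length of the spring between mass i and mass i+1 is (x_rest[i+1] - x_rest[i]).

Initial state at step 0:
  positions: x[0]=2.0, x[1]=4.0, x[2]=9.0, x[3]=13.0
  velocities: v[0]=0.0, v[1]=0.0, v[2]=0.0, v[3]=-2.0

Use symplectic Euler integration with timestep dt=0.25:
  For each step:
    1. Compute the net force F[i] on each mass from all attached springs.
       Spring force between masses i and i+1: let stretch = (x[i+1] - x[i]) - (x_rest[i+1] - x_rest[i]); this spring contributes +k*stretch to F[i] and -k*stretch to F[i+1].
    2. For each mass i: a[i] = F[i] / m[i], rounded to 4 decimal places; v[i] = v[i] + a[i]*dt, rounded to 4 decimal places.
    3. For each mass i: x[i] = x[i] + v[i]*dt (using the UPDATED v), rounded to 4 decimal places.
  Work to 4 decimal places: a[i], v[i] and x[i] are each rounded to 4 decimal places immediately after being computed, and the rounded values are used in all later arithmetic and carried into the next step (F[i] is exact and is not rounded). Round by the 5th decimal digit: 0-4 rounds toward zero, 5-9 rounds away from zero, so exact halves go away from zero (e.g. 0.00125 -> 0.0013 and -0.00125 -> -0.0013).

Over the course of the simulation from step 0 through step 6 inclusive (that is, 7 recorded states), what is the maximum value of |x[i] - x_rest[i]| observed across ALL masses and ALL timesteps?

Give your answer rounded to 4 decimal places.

Answer: 3.3655

Derivation:
Step 0: x=[2.0000 4.0000 9.0000 13.0000] v=[0.0000 0.0000 0.0000 -2.0000]
Step 1: x=[1.7500 4.3750 8.7500 12.2500] v=[-1.0000 1.5000 -1.0000 -3.0000]
Step 2: x=[1.4063 4.9688 8.2813 11.3750] v=[-1.3750 2.3750 -1.8750 -3.5000]
Step 3: x=[1.2032 5.5313 7.7579 10.4766] v=[-0.8125 2.2500 -2.0938 -3.5937]
Step 4: x=[1.3321 5.8311 7.3575 9.6485] v=[0.5156 1.1993 -1.6017 -3.3124]
Step 5: x=[1.8358 5.7594 7.1482 8.9977] v=[2.0146 -0.2870 -0.8371 -2.6034]
Step 6: x=[2.5704 5.3708 7.0541 8.6345] v=[2.9382 -1.5544 -0.3764 -1.4529]
Max displacement = 3.3655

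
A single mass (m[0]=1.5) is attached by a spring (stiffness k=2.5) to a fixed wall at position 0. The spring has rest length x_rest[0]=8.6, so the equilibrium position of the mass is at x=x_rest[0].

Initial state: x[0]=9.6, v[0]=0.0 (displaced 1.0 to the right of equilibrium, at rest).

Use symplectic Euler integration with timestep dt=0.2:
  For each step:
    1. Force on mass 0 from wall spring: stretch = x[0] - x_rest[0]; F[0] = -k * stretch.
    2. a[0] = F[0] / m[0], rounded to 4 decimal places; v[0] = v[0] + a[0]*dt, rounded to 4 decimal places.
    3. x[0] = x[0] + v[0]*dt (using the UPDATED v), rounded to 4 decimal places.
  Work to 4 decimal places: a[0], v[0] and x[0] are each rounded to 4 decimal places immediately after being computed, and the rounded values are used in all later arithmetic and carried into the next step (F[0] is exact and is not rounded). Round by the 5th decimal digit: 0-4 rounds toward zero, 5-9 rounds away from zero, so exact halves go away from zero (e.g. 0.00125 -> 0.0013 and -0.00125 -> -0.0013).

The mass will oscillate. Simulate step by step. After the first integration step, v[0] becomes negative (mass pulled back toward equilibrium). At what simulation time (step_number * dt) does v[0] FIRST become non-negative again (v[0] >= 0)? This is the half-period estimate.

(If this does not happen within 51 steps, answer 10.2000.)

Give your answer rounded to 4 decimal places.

Step 0: x=[9.6000] v=[0.0000]
Step 1: x=[9.5333] v=[-0.3333]
Step 2: x=[9.4044] v=[-0.6444]
Step 3: x=[9.2219] v=[-0.9125]
Step 4: x=[8.9979] v=[-1.1198]
Step 5: x=[8.7474] v=[-1.2524]
Step 6: x=[8.4871] v=[-1.3015]
Step 7: x=[8.2343] v=[-1.2639]
Step 8: x=[8.0059] v=[-1.1420]
Step 9: x=[7.8171] v=[-0.9440]
Step 10: x=[7.6805] v=[-0.6830]
Step 11: x=[7.6052] v=[-0.3765]
Step 12: x=[7.5962] v=[-0.0449]
Step 13: x=[7.6541] v=[0.2897]
First v>=0 after going negative at step 13, time=2.6000

Answer: 2.6000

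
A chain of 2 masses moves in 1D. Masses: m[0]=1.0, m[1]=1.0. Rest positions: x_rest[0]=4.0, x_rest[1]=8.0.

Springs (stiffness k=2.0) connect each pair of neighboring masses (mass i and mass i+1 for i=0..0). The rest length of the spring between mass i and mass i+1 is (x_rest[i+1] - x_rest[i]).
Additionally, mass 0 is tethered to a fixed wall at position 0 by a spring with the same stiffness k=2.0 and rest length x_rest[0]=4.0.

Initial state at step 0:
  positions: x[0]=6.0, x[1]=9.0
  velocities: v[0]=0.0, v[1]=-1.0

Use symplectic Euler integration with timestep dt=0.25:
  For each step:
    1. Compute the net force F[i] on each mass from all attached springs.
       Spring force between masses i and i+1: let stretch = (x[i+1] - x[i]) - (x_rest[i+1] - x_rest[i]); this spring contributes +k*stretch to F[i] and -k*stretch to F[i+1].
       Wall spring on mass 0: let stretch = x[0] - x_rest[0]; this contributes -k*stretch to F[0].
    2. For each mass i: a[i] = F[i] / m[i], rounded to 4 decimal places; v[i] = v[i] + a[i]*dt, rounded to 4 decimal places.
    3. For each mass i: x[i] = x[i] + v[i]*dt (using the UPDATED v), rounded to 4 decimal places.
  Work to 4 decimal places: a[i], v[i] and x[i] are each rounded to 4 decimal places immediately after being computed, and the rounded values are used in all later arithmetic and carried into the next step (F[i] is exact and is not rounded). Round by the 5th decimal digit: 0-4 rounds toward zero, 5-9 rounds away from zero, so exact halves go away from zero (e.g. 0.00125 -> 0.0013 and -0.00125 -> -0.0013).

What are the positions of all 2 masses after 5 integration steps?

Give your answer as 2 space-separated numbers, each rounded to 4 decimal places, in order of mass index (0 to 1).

Answer: 2.9094 8.4573

Derivation:
Step 0: x=[6.0000 9.0000] v=[0.0000 -1.0000]
Step 1: x=[5.6250 8.8750] v=[-1.5000 -0.5000]
Step 2: x=[4.9531 8.8438] v=[-2.6875 -0.1250]
Step 3: x=[4.1484 8.8262] v=[-3.2187 -0.0704]
Step 4: x=[3.4099 8.7239] v=[-2.9540 -0.4093]
Step 5: x=[2.9094 8.4573] v=[-2.0020 -1.0663]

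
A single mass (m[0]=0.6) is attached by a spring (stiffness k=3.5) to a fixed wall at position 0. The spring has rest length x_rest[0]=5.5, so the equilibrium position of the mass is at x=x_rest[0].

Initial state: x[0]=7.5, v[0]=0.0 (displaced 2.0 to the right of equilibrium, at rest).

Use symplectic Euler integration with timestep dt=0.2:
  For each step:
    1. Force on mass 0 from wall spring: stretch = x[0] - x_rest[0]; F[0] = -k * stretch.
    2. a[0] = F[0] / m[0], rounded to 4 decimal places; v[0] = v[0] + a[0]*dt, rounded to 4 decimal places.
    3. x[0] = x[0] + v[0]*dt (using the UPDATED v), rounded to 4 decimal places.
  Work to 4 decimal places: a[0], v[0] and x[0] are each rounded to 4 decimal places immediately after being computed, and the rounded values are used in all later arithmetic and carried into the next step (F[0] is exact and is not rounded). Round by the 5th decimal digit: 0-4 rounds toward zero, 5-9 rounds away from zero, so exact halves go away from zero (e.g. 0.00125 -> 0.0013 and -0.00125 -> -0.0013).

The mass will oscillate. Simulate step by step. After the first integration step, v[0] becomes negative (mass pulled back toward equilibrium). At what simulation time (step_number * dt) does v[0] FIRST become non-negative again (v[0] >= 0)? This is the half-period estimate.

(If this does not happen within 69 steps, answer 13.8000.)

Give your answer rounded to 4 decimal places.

Step 0: x=[7.5000] v=[0.0000]
Step 1: x=[7.0333] v=[-2.3333]
Step 2: x=[6.2089] v=[-4.1222]
Step 3: x=[5.2190] v=[-4.9493]
Step 4: x=[4.2947] v=[-4.6215]
Step 5: x=[3.6516] v=[-3.2153]
Step 6: x=[3.4398] v=[-1.0588]
Step 7: x=[3.7088] v=[1.3448]
First v>=0 after going negative at step 7, time=1.4000

Answer: 1.4000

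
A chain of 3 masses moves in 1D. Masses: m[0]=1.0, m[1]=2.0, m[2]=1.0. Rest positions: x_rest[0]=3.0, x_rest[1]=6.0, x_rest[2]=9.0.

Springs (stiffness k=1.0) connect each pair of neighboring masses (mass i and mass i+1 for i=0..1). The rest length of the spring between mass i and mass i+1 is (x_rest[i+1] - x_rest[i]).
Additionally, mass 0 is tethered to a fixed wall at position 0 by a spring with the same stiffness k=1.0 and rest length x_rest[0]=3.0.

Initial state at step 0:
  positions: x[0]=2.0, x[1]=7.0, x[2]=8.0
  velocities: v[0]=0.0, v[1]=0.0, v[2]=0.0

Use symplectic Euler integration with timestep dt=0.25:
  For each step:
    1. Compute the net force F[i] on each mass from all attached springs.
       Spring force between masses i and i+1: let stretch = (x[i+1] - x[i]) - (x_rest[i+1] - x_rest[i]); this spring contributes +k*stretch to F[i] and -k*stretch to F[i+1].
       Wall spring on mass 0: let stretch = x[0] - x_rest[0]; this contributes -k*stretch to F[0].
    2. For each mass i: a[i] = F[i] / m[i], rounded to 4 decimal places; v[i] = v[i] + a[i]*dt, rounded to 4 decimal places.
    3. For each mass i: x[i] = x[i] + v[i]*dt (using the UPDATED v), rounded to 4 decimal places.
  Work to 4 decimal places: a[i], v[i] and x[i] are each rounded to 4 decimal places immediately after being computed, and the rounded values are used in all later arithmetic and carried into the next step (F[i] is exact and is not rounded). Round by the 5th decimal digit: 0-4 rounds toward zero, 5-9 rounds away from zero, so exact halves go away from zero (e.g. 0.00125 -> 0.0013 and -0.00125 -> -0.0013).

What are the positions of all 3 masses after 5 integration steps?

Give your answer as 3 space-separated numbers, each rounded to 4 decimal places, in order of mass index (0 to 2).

Step 0: x=[2.0000 7.0000 8.0000] v=[0.0000 0.0000 0.0000]
Step 1: x=[2.1875 6.8750 8.1250] v=[0.7500 -0.5000 0.5000]
Step 2: x=[2.5313 6.6426 8.3594] v=[1.3750 -0.9297 0.9375]
Step 3: x=[2.9738 6.3354 8.6740] v=[1.7700 -1.2290 1.2583]
Step 4: x=[3.4406 5.9962 9.0299] v=[1.8670 -1.3569 1.4237]
Step 5: x=[3.8521 5.6719 9.3837] v=[1.6458 -1.2971 1.4153]

Answer: 3.8521 5.6719 9.3837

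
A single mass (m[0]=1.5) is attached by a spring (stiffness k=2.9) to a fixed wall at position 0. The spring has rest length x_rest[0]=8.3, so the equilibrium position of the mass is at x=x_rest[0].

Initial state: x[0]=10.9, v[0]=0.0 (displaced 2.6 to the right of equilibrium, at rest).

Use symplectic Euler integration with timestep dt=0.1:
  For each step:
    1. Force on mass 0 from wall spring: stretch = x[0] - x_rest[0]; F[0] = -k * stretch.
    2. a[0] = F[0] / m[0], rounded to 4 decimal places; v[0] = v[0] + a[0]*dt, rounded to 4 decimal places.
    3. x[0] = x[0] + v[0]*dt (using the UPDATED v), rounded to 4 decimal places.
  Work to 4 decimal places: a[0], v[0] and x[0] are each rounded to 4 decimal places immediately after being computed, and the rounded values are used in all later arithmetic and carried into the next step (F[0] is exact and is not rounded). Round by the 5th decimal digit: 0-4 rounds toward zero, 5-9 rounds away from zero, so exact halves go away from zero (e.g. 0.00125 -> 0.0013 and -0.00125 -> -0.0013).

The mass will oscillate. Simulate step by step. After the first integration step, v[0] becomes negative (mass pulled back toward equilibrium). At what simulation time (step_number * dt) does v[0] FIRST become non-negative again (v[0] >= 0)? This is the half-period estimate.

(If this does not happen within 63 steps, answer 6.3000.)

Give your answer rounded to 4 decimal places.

Step 0: x=[10.9000] v=[0.0000]
Step 1: x=[10.8497] v=[-0.5027]
Step 2: x=[10.7501] v=[-0.9956]
Step 3: x=[10.6032] v=[-1.4693]
Step 4: x=[10.4117] v=[-1.9146]
Step 5: x=[10.1794] v=[-2.3229]
Step 6: x=[9.9108] v=[-2.6863]
Step 7: x=[9.6110] v=[-2.9977]
Step 8: x=[9.2859] v=[-3.2512]
Step 9: x=[8.9417] v=[-3.4418]
Step 10: x=[8.5851] v=[-3.5659]
Step 11: x=[8.2230] v=[-3.6210]
Step 12: x=[7.8624] v=[-3.6061]
Step 13: x=[7.5103] v=[-3.5215]
Step 14: x=[7.1734] v=[-3.3688]
Step 15: x=[6.8583] v=[-3.1510]
Step 16: x=[6.5711] v=[-2.8723]
Step 17: x=[6.3173] v=[-2.5381]
Step 18: x=[6.1018] v=[-2.1548]
Step 19: x=[5.9288] v=[-1.7298]
Step 20: x=[5.8017] v=[-1.2714]
Step 21: x=[5.7229] v=[-0.7884]
Step 22: x=[5.6939] v=[-0.2902]
Step 23: x=[5.7153] v=[0.2137]
First v>=0 after going negative at step 23, time=2.3000

Answer: 2.3000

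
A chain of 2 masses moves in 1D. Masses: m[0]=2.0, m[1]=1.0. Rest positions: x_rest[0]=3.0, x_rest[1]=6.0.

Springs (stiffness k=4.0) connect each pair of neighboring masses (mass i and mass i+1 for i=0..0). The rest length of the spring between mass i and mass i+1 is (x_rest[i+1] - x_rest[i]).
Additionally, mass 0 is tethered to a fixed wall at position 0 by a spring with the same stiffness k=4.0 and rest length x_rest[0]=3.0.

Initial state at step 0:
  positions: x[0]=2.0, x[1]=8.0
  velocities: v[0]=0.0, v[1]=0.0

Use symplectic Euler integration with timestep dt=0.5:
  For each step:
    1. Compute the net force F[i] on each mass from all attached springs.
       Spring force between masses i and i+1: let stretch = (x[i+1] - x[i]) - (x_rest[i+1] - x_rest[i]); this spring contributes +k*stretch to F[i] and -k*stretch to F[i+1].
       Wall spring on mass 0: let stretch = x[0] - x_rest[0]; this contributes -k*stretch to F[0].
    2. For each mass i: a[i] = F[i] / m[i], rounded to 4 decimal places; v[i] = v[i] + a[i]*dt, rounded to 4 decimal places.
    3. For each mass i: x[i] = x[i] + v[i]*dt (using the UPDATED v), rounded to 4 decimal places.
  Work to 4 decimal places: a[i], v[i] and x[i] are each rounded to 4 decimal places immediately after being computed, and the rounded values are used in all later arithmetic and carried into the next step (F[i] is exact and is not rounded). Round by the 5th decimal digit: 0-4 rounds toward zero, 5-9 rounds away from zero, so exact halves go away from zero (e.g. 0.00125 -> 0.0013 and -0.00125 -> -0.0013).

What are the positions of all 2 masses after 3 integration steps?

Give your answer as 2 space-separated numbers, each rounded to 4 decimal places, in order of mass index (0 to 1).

Step 0: x=[2.0000 8.0000] v=[0.0000 0.0000]
Step 1: x=[4.0000 5.0000] v=[4.0000 -6.0000]
Step 2: x=[4.5000 4.0000] v=[1.0000 -2.0000]
Step 3: x=[2.5000 6.5000] v=[-4.0000 5.0000]

Answer: 2.5000 6.5000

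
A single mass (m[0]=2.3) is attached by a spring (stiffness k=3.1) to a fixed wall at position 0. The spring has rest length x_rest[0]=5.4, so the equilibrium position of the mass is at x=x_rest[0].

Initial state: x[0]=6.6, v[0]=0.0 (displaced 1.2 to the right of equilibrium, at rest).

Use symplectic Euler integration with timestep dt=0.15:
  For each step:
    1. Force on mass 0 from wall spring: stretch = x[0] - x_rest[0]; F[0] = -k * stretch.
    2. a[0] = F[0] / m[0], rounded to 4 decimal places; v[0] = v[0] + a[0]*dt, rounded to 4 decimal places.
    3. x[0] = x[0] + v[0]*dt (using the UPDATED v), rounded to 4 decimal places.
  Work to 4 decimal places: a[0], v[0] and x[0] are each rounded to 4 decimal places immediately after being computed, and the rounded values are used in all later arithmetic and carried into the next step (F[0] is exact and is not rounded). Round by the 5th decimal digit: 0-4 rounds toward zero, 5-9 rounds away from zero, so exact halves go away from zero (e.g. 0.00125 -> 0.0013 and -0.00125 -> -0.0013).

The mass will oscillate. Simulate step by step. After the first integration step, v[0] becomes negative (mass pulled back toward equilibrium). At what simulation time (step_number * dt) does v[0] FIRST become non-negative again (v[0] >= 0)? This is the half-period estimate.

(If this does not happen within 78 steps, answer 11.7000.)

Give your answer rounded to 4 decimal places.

Step 0: x=[6.6000] v=[0.0000]
Step 1: x=[6.5636] v=[-0.2426]
Step 2: x=[6.4919] v=[-0.4778]
Step 3: x=[6.3871] v=[-0.6986]
Step 4: x=[6.2524] v=[-0.8982]
Step 5: x=[6.0918] v=[-1.0705]
Step 6: x=[5.9102] v=[-1.2104]
Step 7: x=[5.7132] v=[-1.3136]
Step 8: x=[5.5067] v=[-1.3769]
Step 9: x=[5.2969] v=[-1.3985]
Step 10: x=[5.0902] v=[-1.3777]
Step 11: x=[4.8929] v=[-1.3151]
Step 12: x=[4.7110] v=[-1.2126]
Step 13: x=[4.5500] v=[-1.0733]
Step 14: x=[4.4148] v=[-0.9014]
Step 15: x=[4.3095] v=[-0.7022]
Step 16: x=[4.2372] v=[-0.4817]
Step 17: x=[4.2002] v=[-0.2466]
Step 18: x=[4.1996] v=[-0.0040]
Step 19: x=[4.2354] v=[0.2387]
First v>=0 after going negative at step 19, time=2.8500

Answer: 2.8500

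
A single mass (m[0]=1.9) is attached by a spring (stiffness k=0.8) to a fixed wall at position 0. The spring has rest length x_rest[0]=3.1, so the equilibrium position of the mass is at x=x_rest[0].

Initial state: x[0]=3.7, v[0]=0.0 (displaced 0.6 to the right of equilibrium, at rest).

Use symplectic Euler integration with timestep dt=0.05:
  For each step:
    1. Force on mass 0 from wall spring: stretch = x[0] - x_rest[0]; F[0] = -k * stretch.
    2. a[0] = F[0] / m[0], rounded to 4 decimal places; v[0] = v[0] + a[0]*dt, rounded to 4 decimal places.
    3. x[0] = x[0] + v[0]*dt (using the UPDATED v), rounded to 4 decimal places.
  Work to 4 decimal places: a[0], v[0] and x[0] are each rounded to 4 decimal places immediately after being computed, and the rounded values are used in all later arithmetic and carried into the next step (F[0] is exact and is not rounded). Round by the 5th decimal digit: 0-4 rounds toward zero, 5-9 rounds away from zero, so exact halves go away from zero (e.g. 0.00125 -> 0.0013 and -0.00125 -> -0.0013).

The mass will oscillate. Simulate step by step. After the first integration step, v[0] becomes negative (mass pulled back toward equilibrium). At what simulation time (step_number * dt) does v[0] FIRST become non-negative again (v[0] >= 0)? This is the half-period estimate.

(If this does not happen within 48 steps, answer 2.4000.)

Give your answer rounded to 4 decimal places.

Answer: 2.4000

Derivation:
Step 0: x=[3.7000] v=[0.0000]
Step 1: x=[3.6994] v=[-0.0126]
Step 2: x=[3.6981] v=[-0.0252]
Step 3: x=[3.6962] v=[-0.0378]
Step 4: x=[3.6937] v=[-0.0504]
Step 5: x=[3.6906] v=[-0.0629]
Step 6: x=[3.6868] v=[-0.0753]
Step 7: x=[3.6824] v=[-0.0877]
Step 8: x=[3.6774] v=[-0.1000]
Step 9: x=[3.6718] v=[-0.1122]
Step 10: x=[3.6656] v=[-0.1242]
Step 11: x=[3.6588] v=[-0.1361]
Step 12: x=[3.6514] v=[-0.1479]
Step 13: x=[3.6434] v=[-0.1595]
Step 14: x=[3.6349] v=[-0.1709]
Step 15: x=[3.6258] v=[-0.1822]
Step 16: x=[3.6161] v=[-0.1933]
Step 17: x=[3.6059] v=[-0.2042]
Step 18: x=[3.5952] v=[-0.2149]
Step 19: x=[3.5839] v=[-0.2253]
Step 20: x=[3.5721] v=[-0.2355]
Step 21: x=[3.5598] v=[-0.2454]
Step 22: x=[3.5470] v=[-0.2551]
Step 23: x=[3.5338] v=[-0.2645]
Step 24: x=[3.5201] v=[-0.2736]
Step 25: x=[3.5060] v=[-0.2824]
Step 26: x=[3.4915] v=[-0.2909]
Step 27: x=[3.4765] v=[-0.2991]
Step 28: x=[3.4612] v=[-0.3070]
Step 29: x=[3.4455] v=[-0.3146]
Step 30: x=[3.4294] v=[-0.3219]
Step 31: x=[3.4130] v=[-0.3288]
Step 32: x=[3.3962] v=[-0.3354]
Step 33: x=[3.3791] v=[-0.3416]
Step 34: x=[3.3617] v=[-0.3475]
Step 35: x=[3.3441] v=[-0.3530]
Step 36: x=[3.3262] v=[-0.3581]
Step 37: x=[3.3081] v=[-0.3629]
Step 38: x=[3.2897] v=[-0.3673]
Step 39: x=[3.2711] v=[-0.3713]
Step 40: x=[3.2524] v=[-0.3749]
Step 41: x=[3.2335] v=[-0.3781]
Step 42: x=[3.2145] v=[-0.3809]
Step 43: x=[3.1953] v=[-0.3833]
Step 44: x=[3.1760] v=[-0.3853]
Step 45: x=[3.1567] v=[-0.3869]
Step 46: x=[3.1373] v=[-0.3881]
Step 47: x=[3.1179] v=[-0.3889]
Step 48: x=[3.0984] v=[-0.3893]
v[0] did not become non-negative within 48 steps; using fallback time=2.4000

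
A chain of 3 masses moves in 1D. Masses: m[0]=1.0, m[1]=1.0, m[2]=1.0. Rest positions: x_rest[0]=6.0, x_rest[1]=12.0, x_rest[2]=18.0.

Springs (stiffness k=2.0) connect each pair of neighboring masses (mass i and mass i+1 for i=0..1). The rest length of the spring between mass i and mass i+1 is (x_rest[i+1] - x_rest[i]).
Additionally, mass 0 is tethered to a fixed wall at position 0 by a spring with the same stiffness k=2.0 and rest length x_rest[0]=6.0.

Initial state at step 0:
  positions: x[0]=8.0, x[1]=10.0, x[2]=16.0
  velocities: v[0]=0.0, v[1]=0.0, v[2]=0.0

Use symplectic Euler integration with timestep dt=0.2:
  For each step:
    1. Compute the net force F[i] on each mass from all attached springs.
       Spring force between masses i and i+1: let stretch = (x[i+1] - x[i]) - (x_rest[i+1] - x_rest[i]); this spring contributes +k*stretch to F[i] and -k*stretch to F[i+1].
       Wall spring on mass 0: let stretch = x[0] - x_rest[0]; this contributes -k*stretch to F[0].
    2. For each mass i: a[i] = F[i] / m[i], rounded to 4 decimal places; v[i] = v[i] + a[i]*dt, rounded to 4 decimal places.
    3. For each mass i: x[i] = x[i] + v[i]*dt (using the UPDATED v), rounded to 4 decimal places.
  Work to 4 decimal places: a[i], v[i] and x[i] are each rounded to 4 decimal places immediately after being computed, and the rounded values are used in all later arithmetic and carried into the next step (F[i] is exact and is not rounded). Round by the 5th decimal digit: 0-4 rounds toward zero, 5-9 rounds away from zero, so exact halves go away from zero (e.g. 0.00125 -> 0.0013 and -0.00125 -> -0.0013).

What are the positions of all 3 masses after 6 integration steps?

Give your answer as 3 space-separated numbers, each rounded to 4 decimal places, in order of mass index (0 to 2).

Step 0: x=[8.0000 10.0000 16.0000] v=[0.0000 0.0000 0.0000]
Step 1: x=[7.5200 10.3200 16.0000] v=[-2.4000 1.6000 0.0000]
Step 2: x=[6.6624 10.8704 16.0256] v=[-4.2880 2.7520 0.1280]
Step 3: x=[5.6084 11.4966 16.1188] v=[-5.2698 3.1309 0.4659]
Step 4: x=[4.5768 12.0215 16.3222] v=[-5.1579 2.6245 1.0170]
Step 5: x=[3.7747 12.2949 16.6615] v=[-4.0107 1.3669 1.6967]
Step 6: x=[3.3522 12.2360 17.1315] v=[-2.1125 -0.2945 2.3501]

Answer: 3.3522 12.2360 17.1315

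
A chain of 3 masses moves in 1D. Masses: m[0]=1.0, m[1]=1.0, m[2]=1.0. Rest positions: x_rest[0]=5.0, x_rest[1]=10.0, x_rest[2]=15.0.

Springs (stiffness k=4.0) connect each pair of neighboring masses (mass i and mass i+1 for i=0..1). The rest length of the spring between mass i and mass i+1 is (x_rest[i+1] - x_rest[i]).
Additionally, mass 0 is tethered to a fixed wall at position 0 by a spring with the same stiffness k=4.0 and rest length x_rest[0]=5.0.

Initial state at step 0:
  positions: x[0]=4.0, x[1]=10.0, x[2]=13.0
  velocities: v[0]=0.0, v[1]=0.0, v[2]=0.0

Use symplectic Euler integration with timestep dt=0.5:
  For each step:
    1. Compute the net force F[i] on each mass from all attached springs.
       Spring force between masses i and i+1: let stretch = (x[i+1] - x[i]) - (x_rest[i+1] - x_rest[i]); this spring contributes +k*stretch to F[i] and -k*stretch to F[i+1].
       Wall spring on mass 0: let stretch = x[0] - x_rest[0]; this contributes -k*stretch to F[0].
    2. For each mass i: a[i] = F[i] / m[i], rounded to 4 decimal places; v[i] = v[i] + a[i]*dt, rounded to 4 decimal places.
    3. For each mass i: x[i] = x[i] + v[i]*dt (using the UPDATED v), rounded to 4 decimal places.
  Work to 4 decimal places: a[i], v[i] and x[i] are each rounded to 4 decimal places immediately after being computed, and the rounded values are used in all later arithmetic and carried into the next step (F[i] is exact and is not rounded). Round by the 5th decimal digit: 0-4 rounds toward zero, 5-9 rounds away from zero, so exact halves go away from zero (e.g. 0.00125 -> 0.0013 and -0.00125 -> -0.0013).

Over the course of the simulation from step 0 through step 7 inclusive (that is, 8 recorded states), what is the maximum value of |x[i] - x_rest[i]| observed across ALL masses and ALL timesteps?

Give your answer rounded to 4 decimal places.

Step 0: x=[4.0000 10.0000 13.0000] v=[0.0000 0.0000 0.0000]
Step 1: x=[6.0000 7.0000 15.0000] v=[4.0000 -6.0000 4.0000]
Step 2: x=[3.0000 11.0000 14.0000] v=[-6.0000 8.0000 -2.0000]
Step 3: x=[5.0000 10.0000 15.0000] v=[4.0000 -2.0000 2.0000]
Step 4: x=[7.0000 9.0000 16.0000] v=[4.0000 -2.0000 2.0000]
Step 5: x=[4.0000 13.0000 15.0000] v=[-6.0000 8.0000 -2.0000]
Step 6: x=[6.0000 10.0000 17.0000] v=[4.0000 -6.0000 4.0000]
Step 7: x=[6.0000 10.0000 17.0000] v=[0.0000 0.0000 0.0000]
Max displacement = 3.0000

Answer: 3.0000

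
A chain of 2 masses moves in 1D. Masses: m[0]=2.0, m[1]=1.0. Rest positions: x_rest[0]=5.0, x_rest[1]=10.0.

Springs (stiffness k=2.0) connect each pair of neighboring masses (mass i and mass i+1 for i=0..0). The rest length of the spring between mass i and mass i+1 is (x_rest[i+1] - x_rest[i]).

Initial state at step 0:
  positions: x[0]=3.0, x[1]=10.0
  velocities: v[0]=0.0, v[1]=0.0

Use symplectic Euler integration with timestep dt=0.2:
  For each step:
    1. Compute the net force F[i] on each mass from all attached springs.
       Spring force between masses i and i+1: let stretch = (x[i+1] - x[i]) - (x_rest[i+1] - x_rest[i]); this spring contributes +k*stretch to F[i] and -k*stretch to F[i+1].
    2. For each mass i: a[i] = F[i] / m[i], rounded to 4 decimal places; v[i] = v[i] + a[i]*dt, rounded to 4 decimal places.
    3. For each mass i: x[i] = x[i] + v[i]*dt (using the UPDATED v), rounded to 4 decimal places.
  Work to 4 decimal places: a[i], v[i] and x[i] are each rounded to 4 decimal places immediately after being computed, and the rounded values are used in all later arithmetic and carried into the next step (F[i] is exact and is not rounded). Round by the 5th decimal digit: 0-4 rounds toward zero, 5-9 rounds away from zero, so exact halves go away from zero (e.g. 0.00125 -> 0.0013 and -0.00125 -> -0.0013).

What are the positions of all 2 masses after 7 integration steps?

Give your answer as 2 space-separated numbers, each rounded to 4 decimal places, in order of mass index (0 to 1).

Step 0: x=[3.0000 10.0000] v=[0.0000 0.0000]
Step 1: x=[3.0800 9.8400] v=[0.4000 -0.8000]
Step 2: x=[3.2304 9.5392] v=[0.7520 -1.5040]
Step 3: x=[3.4332 9.1337] v=[1.0138 -2.0275]
Step 4: x=[3.6640 8.6722] v=[1.1539 -2.3077]
Step 5: x=[3.8951 8.2100] v=[1.1555 -2.3110]
Step 6: x=[4.0988 7.8026] v=[1.0185 -2.0370]
Step 7: x=[4.2507 7.4989] v=[0.7593 -1.5185]

Answer: 4.2507 7.4989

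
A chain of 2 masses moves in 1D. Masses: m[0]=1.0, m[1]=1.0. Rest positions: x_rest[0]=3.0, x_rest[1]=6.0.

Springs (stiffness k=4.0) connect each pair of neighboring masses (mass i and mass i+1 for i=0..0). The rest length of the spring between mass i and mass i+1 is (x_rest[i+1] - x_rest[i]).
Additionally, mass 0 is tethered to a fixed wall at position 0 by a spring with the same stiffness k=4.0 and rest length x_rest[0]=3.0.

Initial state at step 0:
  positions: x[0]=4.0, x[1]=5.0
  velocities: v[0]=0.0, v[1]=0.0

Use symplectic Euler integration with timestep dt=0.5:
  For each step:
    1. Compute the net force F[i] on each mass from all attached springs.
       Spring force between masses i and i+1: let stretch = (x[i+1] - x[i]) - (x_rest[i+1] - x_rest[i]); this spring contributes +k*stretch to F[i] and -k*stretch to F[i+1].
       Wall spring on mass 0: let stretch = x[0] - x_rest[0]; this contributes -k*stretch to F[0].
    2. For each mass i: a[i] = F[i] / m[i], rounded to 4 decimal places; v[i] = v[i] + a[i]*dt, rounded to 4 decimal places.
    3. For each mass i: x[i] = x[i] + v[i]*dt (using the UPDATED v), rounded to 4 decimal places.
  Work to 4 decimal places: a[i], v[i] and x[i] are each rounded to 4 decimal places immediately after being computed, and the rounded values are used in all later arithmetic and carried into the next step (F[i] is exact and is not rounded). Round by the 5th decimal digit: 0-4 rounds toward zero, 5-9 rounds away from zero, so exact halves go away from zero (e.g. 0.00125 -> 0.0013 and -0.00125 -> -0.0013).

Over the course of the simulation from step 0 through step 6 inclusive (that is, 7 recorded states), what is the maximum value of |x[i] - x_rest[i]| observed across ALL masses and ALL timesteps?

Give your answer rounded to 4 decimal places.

Step 0: x=[4.0000 5.0000] v=[0.0000 0.0000]
Step 1: x=[1.0000 7.0000] v=[-6.0000 4.0000]
Step 2: x=[3.0000 6.0000] v=[4.0000 -2.0000]
Step 3: x=[5.0000 5.0000] v=[4.0000 -2.0000]
Step 4: x=[2.0000 7.0000] v=[-6.0000 4.0000]
Step 5: x=[2.0000 7.0000] v=[0.0000 0.0000]
Step 6: x=[5.0000 5.0000] v=[6.0000 -4.0000]
Max displacement = 2.0000

Answer: 2.0000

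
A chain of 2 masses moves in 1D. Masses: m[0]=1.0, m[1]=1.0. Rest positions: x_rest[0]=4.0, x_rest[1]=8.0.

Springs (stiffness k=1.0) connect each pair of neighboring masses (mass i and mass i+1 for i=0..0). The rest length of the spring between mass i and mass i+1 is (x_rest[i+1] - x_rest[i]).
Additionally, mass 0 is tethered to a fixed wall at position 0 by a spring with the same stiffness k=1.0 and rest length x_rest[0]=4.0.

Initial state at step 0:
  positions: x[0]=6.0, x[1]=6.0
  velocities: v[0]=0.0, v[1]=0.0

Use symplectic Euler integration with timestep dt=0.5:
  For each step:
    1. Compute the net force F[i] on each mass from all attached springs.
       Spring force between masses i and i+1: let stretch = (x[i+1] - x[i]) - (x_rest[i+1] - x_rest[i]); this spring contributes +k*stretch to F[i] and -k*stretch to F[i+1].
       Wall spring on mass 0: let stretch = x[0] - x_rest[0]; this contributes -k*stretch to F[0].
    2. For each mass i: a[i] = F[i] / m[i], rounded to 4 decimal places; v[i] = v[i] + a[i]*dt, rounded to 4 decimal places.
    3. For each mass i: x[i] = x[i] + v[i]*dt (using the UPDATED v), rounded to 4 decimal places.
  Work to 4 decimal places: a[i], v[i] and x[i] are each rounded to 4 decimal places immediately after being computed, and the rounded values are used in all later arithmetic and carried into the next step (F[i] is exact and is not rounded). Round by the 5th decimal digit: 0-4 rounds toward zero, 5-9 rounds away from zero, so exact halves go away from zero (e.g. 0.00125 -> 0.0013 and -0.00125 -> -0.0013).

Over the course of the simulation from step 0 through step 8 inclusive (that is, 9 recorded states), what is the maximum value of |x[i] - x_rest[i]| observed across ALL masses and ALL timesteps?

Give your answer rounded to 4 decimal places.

Step 0: x=[6.0000 6.0000] v=[0.0000 0.0000]
Step 1: x=[4.5000 7.0000] v=[-3.0000 2.0000]
Step 2: x=[2.5000 8.3750] v=[-4.0000 2.7500]
Step 3: x=[1.3438 9.2813] v=[-2.3125 1.8125]
Step 4: x=[1.8360 9.2032] v=[0.9844 -0.1563]
Step 5: x=[3.7110 8.2833] v=[3.7500 -1.8399]
Step 6: x=[5.8014 7.2203] v=[4.1807 -2.1261]
Step 7: x=[6.7962 6.8025] v=[1.9895 -0.8356]
Step 8: x=[6.0935 7.3832] v=[-1.4055 1.1613]
Max displacement = 2.7962

Answer: 2.7962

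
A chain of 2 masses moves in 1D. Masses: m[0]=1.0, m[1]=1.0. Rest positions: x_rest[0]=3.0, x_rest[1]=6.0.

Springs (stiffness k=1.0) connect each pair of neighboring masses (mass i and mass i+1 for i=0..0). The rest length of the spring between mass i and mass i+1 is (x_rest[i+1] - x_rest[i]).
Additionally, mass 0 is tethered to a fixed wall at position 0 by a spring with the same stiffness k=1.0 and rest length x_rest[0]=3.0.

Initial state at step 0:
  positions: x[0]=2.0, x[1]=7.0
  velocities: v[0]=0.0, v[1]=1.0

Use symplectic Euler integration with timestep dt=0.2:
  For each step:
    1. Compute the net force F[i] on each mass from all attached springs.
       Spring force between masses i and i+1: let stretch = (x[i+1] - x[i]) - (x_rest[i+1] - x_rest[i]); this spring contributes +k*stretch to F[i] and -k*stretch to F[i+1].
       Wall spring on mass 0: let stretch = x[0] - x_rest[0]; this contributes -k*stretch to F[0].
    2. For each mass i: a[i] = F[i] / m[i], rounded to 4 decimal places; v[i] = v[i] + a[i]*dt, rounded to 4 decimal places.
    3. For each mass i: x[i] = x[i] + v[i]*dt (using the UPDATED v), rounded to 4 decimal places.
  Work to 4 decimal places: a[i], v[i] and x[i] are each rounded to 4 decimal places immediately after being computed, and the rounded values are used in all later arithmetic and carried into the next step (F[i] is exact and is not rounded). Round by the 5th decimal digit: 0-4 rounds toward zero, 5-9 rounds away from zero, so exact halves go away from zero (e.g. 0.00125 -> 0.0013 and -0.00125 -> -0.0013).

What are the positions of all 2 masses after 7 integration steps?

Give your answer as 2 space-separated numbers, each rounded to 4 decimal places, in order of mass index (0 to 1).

Answer: 4.3459 6.6323

Derivation:
Step 0: x=[2.0000 7.0000] v=[0.0000 1.0000]
Step 1: x=[2.1200 7.1200] v=[0.6000 0.6000]
Step 2: x=[2.3552 7.1600] v=[1.1760 0.2000]
Step 3: x=[2.6884 7.1278] v=[1.6659 -0.1610]
Step 4: x=[3.0916 7.0380] v=[2.0161 -0.4489]
Step 5: x=[3.5290 6.9104] v=[2.1871 -0.6382]
Step 6: x=[3.9605 6.7675] v=[2.1576 -0.7145]
Step 7: x=[4.3459 6.6323] v=[1.9269 -0.6759]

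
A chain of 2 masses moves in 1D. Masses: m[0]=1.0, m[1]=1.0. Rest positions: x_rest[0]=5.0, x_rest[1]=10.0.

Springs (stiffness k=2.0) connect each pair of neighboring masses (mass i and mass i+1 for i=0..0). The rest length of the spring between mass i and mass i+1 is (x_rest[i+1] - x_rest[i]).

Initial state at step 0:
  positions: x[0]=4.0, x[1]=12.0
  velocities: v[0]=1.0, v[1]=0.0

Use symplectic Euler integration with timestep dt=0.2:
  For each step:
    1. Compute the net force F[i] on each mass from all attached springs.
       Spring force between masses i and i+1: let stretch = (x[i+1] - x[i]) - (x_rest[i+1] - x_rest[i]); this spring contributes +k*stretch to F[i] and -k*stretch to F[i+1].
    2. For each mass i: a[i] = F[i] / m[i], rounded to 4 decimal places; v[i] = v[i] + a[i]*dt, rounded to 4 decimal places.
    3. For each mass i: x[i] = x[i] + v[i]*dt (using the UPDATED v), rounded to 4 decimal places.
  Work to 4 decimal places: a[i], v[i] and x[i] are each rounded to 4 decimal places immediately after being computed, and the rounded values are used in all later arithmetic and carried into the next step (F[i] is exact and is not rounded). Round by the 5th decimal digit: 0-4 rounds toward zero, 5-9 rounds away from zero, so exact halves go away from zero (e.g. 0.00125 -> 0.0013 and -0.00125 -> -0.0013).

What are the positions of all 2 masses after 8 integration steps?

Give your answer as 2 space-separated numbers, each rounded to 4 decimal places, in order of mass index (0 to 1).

Answer: 7.7503 9.8497

Derivation:
Step 0: x=[4.0000 12.0000] v=[1.0000 0.0000]
Step 1: x=[4.4400 11.7600] v=[2.2000 -1.2000]
Step 2: x=[5.0656 11.3344] v=[3.1280 -2.1280]
Step 3: x=[5.7927 10.8073] v=[3.6355 -2.6355]
Step 4: x=[6.5210 10.2790] v=[3.6413 -2.6413]
Step 5: x=[7.1499 9.8501] v=[3.1445 -2.1445]
Step 6: x=[7.5948 9.6052] v=[2.2246 -1.2246]
Step 7: x=[7.8006 9.5994] v=[1.0288 -0.0288]
Step 8: x=[7.7503 9.8497] v=[-0.2517 1.2517]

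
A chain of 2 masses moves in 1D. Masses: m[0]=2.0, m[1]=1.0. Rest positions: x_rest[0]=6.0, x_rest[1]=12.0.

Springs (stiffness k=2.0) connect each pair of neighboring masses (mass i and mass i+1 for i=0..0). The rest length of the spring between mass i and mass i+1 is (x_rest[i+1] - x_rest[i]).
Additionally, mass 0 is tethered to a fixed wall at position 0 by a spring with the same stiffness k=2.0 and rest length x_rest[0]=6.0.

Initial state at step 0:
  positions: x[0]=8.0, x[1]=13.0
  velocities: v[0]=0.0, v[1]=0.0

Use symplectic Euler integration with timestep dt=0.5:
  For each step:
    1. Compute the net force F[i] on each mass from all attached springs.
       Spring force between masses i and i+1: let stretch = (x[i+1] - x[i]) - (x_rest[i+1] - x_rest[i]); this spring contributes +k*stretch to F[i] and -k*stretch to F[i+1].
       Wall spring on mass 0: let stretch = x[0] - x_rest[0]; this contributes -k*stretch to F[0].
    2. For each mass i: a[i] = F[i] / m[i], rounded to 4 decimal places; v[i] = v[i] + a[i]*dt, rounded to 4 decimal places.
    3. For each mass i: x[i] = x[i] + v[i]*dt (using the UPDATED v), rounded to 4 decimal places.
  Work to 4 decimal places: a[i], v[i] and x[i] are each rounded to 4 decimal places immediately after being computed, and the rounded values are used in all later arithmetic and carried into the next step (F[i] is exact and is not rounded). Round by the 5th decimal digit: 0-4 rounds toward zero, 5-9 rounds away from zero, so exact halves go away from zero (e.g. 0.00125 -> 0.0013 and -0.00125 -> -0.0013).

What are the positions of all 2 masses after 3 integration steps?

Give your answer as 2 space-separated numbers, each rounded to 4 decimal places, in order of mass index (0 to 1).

Step 0: x=[8.0000 13.0000] v=[0.0000 0.0000]
Step 1: x=[7.2500 13.5000] v=[-1.5000 1.0000]
Step 2: x=[6.2500 13.8750] v=[-2.0000 0.7500]
Step 3: x=[5.5938 13.4375] v=[-1.3125 -0.8750]

Answer: 5.5938 13.4375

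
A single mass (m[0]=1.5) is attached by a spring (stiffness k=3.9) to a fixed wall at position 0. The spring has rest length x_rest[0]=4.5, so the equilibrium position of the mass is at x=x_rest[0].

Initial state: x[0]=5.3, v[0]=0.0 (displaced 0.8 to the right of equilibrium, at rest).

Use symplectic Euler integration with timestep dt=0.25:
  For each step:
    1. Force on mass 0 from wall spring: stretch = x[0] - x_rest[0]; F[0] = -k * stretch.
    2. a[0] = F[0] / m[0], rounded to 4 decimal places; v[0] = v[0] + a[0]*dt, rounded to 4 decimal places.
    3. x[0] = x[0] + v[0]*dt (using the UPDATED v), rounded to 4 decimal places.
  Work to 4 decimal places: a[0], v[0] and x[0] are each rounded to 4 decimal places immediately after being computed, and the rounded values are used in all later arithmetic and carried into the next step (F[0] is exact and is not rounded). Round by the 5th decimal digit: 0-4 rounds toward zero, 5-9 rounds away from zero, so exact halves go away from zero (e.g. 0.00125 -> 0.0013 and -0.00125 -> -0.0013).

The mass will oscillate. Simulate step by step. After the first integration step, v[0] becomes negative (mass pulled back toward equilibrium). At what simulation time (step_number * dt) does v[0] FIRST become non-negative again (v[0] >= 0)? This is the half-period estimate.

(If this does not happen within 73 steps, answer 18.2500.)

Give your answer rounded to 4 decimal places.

Step 0: x=[5.3000] v=[0.0000]
Step 1: x=[5.1700] v=[-0.5200]
Step 2: x=[4.9311] v=[-0.9555]
Step 3: x=[4.6222] v=[-1.2357]
Step 4: x=[4.2934] v=[-1.3151]
Step 5: x=[3.9982] v=[-1.1808]
Step 6: x=[3.7846] v=[-0.8546]
Step 7: x=[3.6872] v=[-0.3896]
Step 8: x=[3.7219] v=[0.1387]
First v>=0 after going negative at step 8, time=2.0000

Answer: 2.0000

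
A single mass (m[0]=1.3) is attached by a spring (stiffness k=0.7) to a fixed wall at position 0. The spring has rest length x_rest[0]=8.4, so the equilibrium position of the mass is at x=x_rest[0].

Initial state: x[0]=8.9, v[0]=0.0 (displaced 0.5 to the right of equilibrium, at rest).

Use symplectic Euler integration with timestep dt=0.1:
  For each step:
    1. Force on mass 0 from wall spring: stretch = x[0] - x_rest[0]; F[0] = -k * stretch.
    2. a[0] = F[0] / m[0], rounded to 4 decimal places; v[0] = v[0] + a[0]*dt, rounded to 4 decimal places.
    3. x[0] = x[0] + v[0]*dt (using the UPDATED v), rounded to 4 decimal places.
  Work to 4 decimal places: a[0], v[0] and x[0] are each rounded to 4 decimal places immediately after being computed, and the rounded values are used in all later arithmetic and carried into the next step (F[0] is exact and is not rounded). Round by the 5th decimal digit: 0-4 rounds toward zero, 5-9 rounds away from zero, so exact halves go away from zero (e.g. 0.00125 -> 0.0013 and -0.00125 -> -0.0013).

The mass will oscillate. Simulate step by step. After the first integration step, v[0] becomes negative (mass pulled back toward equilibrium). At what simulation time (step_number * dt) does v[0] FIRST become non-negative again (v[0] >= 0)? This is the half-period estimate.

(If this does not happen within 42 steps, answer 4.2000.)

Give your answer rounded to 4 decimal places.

Answer: 4.2000

Derivation:
Step 0: x=[8.9000] v=[0.0000]
Step 1: x=[8.8973] v=[-0.0269]
Step 2: x=[8.8919] v=[-0.0537]
Step 3: x=[8.8839] v=[-0.0802]
Step 4: x=[8.8733] v=[-0.1063]
Step 5: x=[8.8601] v=[-0.1318]
Step 6: x=[8.8444] v=[-0.1566]
Step 7: x=[8.8264] v=[-0.1805]
Step 8: x=[8.8061] v=[-0.2035]
Step 9: x=[8.7836] v=[-0.2254]
Step 10: x=[8.7590] v=[-0.2461]
Step 11: x=[8.7325] v=[-0.2654]
Step 12: x=[8.7042] v=[-0.2833]
Step 13: x=[8.6742] v=[-0.2997]
Step 14: x=[8.6428] v=[-0.3145]
Step 15: x=[8.6100] v=[-0.3276]
Step 16: x=[8.5761] v=[-0.3389]
Step 17: x=[8.5413] v=[-0.3484]
Step 18: x=[8.5057] v=[-0.3560]
Step 19: x=[8.4695] v=[-0.3617]
Step 20: x=[8.4330] v=[-0.3654]
Step 21: x=[8.3963] v=[-0.3672]
Step 22: x=[8.3596] v=[-0.3670]
Step 23: x=[8.3231] v=[-0.3648]
Step 24: x=[8.2870] v=[-0.3607]
Step 25: x=[8.2515] v=[-0.3546]
Step 26: x=[8.2168] v=[-0.3466]
Step 27: x=[8.1831] v=[-0.3367]
Step 28: x=[8.1506] v=[-0.3250]
Step 29: x=[8.1194] v=[-0.3116]
Step 30: x=[8.0898] v=[-0.2965]
Step 31: x=[8.0618] v=[-0.2798]
Step 32: x=[8.0356] v=[-0.2616]
Step 33: x=[8.0114] v=[-0.2420]
Step 34: x=[7.9893] v=[-0.2211]
Step 35: x=[7.9694] v=[-0.1990]
Step 36: x=[7.9518] v=[-0.1758]
Step 37: x=[7.9366] v=[-0.1517]
Step 38: x=[7.9239] v=[-0.1268]
Step 39: x=[7.9138] v=[-0.1012]
Step 40: x=[7.9063] v=[-0.0750]
Step 41: x=[7.9015] v=[-0.0484]
Step 42: x=[7.8993] v=[-0.0216]
v[0] did not become non-negative within 42 steps; using fallback time=4.2000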